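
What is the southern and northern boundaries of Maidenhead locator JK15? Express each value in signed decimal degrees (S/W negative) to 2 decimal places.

15.00, 16.00

Field J=9, K=10: +9·20° lon, +10·10° lat → SW at lon 0°, lat 10°.
Square 1, 5: +1·2° lon, +5·1° lat → SW at lon 2°, lat 15°.
Cell spans 2° lon × 1° lat.
south 15.00, north 16.00.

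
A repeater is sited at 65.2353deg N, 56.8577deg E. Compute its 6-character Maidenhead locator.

LP85kf

Add 180° to longitude and 90° to latitude: 236.8577, 155.2353.
Field: lon ⌊236.8577/20⌋ = 11 → L; lat ⌊155.2353/10⌋ = 15 → P.
Square: lon ⌊16.8577/2⌋ = 8; lat ⌊5.2353/1⌋ = 5.
Subsquare: lon ⌊0.8577/0.0833333⌋ = 10 → k; lat ⌊0.2353/0.0416667⌋ = 5 → f.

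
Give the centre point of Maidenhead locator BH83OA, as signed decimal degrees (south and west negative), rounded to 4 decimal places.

-16.9792, -142.7917

Field B=1, H=7: +1·20° lon, +7·10° lat → SW at lon -160°, lat -20°.
Square 8, 3: +8·2° lon, +3·1° lat → SW at lon -144°, lat -17°.
Subsquare o=14, a=0: +14·0.0833333° lon, +0·0.0416667° lat → SW at lon -142.833°, lat -17°.
Cell spans 0.0833333° lon × 0.0416667° lat. Centre is SW corner plus half of each.
latitude -16.9792, longitude -142.7917.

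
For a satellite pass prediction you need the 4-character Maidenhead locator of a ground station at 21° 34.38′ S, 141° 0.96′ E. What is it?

QG08

Shift to the Maidenhead origin (180°W, 90°S): lon 321.02, lat 68.43.
Field (20°×10°, letters A–R): 321.02/20 → 16 → Q, 68.43/10 → 6 → G; chars QG.
Square (2°×1°, digits 0–9): 1.02/2 → 0, 8.43/1 → 8; chars 08.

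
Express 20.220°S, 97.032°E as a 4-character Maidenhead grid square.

Shift to the Maidenhead origin (180°W, 90°S): lon 277.03, lat 69.78.
Field (20°×10°, letters A–R): 277.03/20 → 13 → N, 69.78/10 → 6 → G; chars NG.
Square (2°×1°, digits 0–9): 17.03/2 → 8, 9.78/1 → 9; chars 89.

NG89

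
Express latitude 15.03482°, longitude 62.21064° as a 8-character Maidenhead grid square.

Offset from 180°W / 90°S: lon 242.21064°, lat 105.03482°.
Field: lon ⌊242.21064/20⌋ = 12 → M; lat ⌊105.03482/10⌋ = 10 → K.
Square: lon ⌊2.21064/2⌋ = 1; lat ⌊5.03482/1⌋ = 5.
Subsquare: lon ⌊0.21064/0.0833333⌋ = 2 → c; lat ⌊0.03482/0.0416667⌋ = 0 → a.
Extended square: lon ⌊0.04397/0.00833333⌋ = 5; lat ⌊0.03482/0.00416667⌋ = 8.

MK15ca58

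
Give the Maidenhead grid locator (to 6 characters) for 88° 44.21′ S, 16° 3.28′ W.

IA11xg

Shift to the Maidenhead origin (180°W, 90°S): lon 163.9453, lat 1.2632.
Field (20°×10°, letters A–R): 163.9453/20 → 8 → I, 1.2632/10 → 0 → A; chars IA.
Square (2°×1°, digits 0–9): 3.9453/2 → 1, 1.2632/1 → 1; chars 11.
Subsquare (5′×2.5′, letters a–x): 1.9453/0.0833333 → 23 → x, 0.2632/0.0416667 → 6 → g; chars xg.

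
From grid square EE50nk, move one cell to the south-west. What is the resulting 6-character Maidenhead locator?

Longitude subsquare n = 13; −1 → 12 = m.
Latitude subsquare k = 10; −1 → 9 = j.

EE50mj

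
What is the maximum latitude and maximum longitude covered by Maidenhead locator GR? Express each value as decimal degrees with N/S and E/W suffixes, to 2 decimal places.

90.00° N, 40.00° W

Field G=6, R=17: +6·20° lon, +17·10° lat → SW at lon -60°, lat 80°.
Cell spans 20° lon × 10° lat. NE corner is SW corner plus one full cell.
latitude 90.00° N, longitude 40.00° W.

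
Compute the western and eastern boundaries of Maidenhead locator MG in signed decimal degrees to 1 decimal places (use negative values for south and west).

60.0, 80.0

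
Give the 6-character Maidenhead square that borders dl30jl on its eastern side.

DL30kl

Longitude subsquare j = 9; +1 → 10 = k.
The latitude characters are unchanged.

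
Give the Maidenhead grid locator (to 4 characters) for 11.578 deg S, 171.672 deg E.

Add 180° to longitude and 90° to latitude: 351.67, 78.42.
Field: 351.67/20 → 17 → R, 78.42/10 → 7 → H; chars RH.
Square: 11.67/2 → 5, 8.42/1 → 8; chars 58.

RH58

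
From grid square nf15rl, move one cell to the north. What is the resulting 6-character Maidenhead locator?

Latitude subsquare l = 11; +1 → 12 = m.
The longitude characters are unchanged.

NF15rm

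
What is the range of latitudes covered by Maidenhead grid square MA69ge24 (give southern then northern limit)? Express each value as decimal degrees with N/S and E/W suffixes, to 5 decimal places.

Field M=12, A=0: +12·20° lon, +0·10° lat → SW at lon 60°, lat -90°.
Square 6, 9: +6·2° lon, +9·1° lat → SW at lon 72°, lat -81°.
Subsquare g=6, e=4: +6·0.0833333° lon, +4·0.0416667° lat → SW at lon 72.5°, lat -80.8333°.
Extended square 2, 4: +2·0.00833333° lon, +4·0.00416667° lat → SW at lon 72.5167°, lat -80.8167°.
Cell spans 0.00833333° lon × 0.00416667° lat.
south 80.81667° S, north 80.81250° S.

80.81667° S, 80.81250° S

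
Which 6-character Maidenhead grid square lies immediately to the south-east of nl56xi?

Longitude subsquare x = 23; +1 → 24, wraps to 0 = a, carry into square.
Longitude square 5; +1 → 6.
Latitude subsquare i = 8; −1 → 7 = h.

NL66ah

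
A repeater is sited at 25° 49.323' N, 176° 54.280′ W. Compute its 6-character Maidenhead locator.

Offset from 180°W / 90°S: lon 3.0953°, lat 115.8221°.
Field: lon ⌊3.0953/20⌋ = 0 → A; lat ⌊115.8221/10⌋ = 11 → L.
Square: lon ⌊3.0953/2⌋ = 1; lat ⌊5.8221/1⌋ = 5.
Subsquare: lon ⌊1.0953/0.0833333⌋ = 13 → n; lat ⌊0.8221/0.0416667⌋ = 19 → t.

AL15nt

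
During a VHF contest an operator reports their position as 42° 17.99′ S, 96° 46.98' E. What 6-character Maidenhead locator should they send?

NE87jq

Offset from 180°W / 90°S: lon 276.7830°, lat 47.7002°.
Field: lon ⌊276.7830/20⌋ = 13 → N; lat ⌊47.7002/10⌋ = 4 → E.
Square: lon ⌊16.7830/2⌋ = 8; lat ⌊7.7002/1⌋ = 7.
Subsquare: lon ⌊0.7830/0.0833333⌋ = 9 → j; lat ⌊0.7002/0.0416667⌋ = 16 → q.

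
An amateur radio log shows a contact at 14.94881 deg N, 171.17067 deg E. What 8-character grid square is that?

RK54ow07

Add 180° to longitude and 90° to latitude: 351.17067, 104.94881.
Field (20°×10°, letters A–R): 351.17067/20 → 17 → R, 104.94881/10 → 10 → K; chars RK.
Square (2°×1°, digits 0–9): 11.17067/2 → 5, 4.94881/1 → 4; chars 54.
Subsquare (5′×2.5′, letters a–x): 1.17067/0.0833333 → 14 → o, 0.94881/0.0416667 → 22 → w; chars ow.
Extended square (30″×15″, digits 0–9): 0.00400/0.00833333 → 0, 0.03214/0.00416667 → 7; chars 07.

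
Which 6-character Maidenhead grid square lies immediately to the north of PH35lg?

Latitude subsquare g = 6; +1 → 7 = h.
The longitude characters are unchanged.

PH35lh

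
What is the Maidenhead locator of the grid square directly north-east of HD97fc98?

HD97gc09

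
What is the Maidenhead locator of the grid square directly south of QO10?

QN19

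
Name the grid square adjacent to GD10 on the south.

Latitude square 0; −1 → -1, wraps to 9, carry into field.
Latitude field D = 3; −1 → 2 = C.
The longitude characters are unchanged.

GC19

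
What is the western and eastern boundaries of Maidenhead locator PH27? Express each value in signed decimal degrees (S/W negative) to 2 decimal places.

Field P=15, H=7: +15·20° lon, +7·10° lat → SW at lon 120°, lat -20°.
Square 2, 7: +2·2° lon, +7·1° lat → SW at lon 124°, lat -13°.
Cell spans 2° lon × 1° lat.
west 124.00, east 126.00.

124.00, 126.00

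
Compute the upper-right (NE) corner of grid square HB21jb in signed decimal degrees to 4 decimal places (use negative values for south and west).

-78.9167, -35.1667

Field H=7, B=1: +7·20° lon, +1·10° lat → SW at lon -40°, lat -80°.
Square 2, 1: +2·2° lon, +1·1° lat → SW at lon -36°, lat -79°.
Subsquare j=9, b=1: +9·0.0833333° lon, +1·0.0416667° lat → SW at lon -35.25°, lat -78.9583°.
Cell spans 0.0833333° lon × 0.0416667° lat. NE corner is SW corner plus one full cell.
latitude -78.9167, longitude -35.1667.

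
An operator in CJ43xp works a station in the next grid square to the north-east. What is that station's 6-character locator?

CJ53aq

Longitude subsquare x = 23; +1 → 24, wraps to 0 = a, carry into square.
Longitude square 4; +1 → 5.
Latitude subsquare p = 15; +1 → 16 = q.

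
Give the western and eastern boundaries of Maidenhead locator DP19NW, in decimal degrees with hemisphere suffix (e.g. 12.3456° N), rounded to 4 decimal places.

116.9167° W, 116.8333° W

Field D=3, P=15: +3·20° lon, +15·10° lat → SW at lon -120°, lat 60°.
Square 1, 9: +1·2° lon, +9·1° lat → SW at lon -118°, lat 69°.
Subsquare n=13, w=22: +13·0.0833333° lon, +22·0.0416667° lat → SW at lon -116.917°, lat 69.9167°.
Cell spans 0.0833333° lon × 0.0416667° lat.
west 116.9167° W, east 116.8333° W.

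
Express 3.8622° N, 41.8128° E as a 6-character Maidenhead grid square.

LJ03vu

Offset from 180°W / 90°S: lon 221.8128°, lat 93.8622°.
Field: lon ⌊221.8128/20⌋ = 11 → L; lat ⌊93.8622/10⌋ = 9 → J.
Square: lon ⌊1.8128/2⌋ = 0; lat ⌊3.8622/1⌋ = 3.
Subsquare: lon ⌊1.8128/0.0833333⌋ = 21 → v; lat ⌊0.8622/0.0416667⌋ = 20 → u.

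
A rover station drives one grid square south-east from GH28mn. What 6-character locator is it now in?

GH28nm

Longitude subsquare m = 12; +1 → 13 = n.
Latitude subsquare n = 13; −1 → 12 = m.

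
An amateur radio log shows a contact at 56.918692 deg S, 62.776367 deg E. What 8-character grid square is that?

Offset from 180°W / 90°S: lon 242.77637°, lat 33.08131°.
Field: 242.77637/20 → 12 → M, 33.08131/10 → 3 → D; chars MD.
Square: 2.77637/2 → 1, 3.08131/1 → 3; chars 13.
Subsquare: 0.77637/0.0833333 → 9 → j, 0.08131/0.0416667 → 1 → b; chars jb.
Extended square: 0.02637/0.00833333 → 3, 0.03964/0.00416667 → 9; chars 39.

MD13jb39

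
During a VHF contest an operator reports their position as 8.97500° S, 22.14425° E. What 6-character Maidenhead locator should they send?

KI11ba

Shift to the Maidenhead origin (180°W, 90°S): lon 202.1442, lat 81.0250.
Field: 202.1442/20 → 10 → K, 81.0250/10 → 8 → I; chars KI.
Square: 2.1442/2 → 1, 1.0250/1 → 1; chars 11.
Subsquare: 0.1442/0.0833333 → 1 → b, 0.0250/0.0416667 → 0 → a; chars ba.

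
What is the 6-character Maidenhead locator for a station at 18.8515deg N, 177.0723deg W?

Add 180° to longitude and 90° to latitude: 2.9277, 108.8515.
Field: lon ⌊2.9277/20⌋ = 0 → A; lat ⌊108.8515/10⌋ = 10 → K.
Square: lon ⌊2.9277/2⌋ = 1; lat ⌊8.8515/1⌋ = 8.
Subsquare: lon ⌊0.9277/0.0833333⌋ = 11 → l; lat ⌊0.8515/0.0416667⌋ = 20 → u.

AK18lu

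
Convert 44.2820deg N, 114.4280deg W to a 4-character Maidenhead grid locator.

Shift to the Maidenhead origin (180°W, 90°S): lon 65.57, lat 134.28.
Field: lon ⌊65.57/20⌋ = 3 → D; lat ⌊134.28/10⌋ = 13 → N.
Square: lon ⌊5.57/2⌋ = 2; lat ⌊4.28/1⌋ = 4.

DN24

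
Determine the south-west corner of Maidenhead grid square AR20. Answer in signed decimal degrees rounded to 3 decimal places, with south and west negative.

Field A=0, R=17: +0·20° lon, +17·10° lat → SW at lon -180°, lat 80°.
Square 2, 0: +2·2° lon, +0·1° lat → SW at lon -176°, lat 80°.
latitude 80.000, longitude -176.000.

80.000, -176.000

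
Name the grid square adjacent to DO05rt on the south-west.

DO05qs

Longitude subsquare r = 17; −1 → 16 = q.
Latitude subsquare t = 19; −1 → 18 = s.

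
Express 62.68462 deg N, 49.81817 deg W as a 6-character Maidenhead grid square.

Shift to the Maidenhead origin (180°W, 90°S): lon 130.1818, lat 152.6846.
Field: 130.1818/20 → 6 → G, 152.6846/10 → 15 → P; chars GP.
Square: 10.1818/2 → 5, 2.6846/1 → 2; chars 52.
Subsquare: 0.1818/0.0833333 → 2 → c, 0.6846/0.0416667 → 16 → q; chars cq.

GP52cq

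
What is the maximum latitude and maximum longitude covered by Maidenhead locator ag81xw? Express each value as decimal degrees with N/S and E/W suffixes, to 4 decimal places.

28.0417° S, 162.0000° W

Field A=0, G=6: +0·20° lon, +6·10° lat → SW at lon -180°, lat -30°.
Square 8, 1: +8·2° lon, +1·1° lat → SW at lon -164°, lat -29°.
Subsquare x=23, w=22: +23·0.0833333° lon, +22·0.0416667° lat → SW at lon -162.083°, lat -28.0833°.
Cell spans 0.0833333° lon × 0.0416667° lat. NE corner is SW corner plus one full cell.
latitude 28.0417° S, longitude 162.0000° W.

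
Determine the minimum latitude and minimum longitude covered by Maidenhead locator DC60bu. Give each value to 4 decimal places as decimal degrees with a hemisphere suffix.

69.1667° S, 107.9167° W

Field D=3, C=2: +3·20° lon, +2·10° lat → SW at lon -120°, lat -70°.
Square 6, 0: +6·2° lon, +0·1° lat → SW at lon -108°, lat -70°.
Subsquare b=1, u=20: +1·0.0833333° lon, +20·0.0416667° lat → SW at lon -107.917°, lat -69.1667°.
latitude 69.1667° S, longitude 107.9167° W.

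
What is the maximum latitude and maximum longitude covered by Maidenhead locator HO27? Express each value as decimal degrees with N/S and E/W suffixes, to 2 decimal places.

58.00° N, 34.00° W

Field H=7, O=14: +7·20° lon, +14·10° lat → SW at lon -40°, lat 50°.
Square 2, 7: +2·2° lon, +7·1° lat → SW at lon -36°, lat 57°.
Cell spans 2° lon × 1° lat. NE corner is SW corner plus one full cell.
latitude 58.00° N, longitude 34.00° W.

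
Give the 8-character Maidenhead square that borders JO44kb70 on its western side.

JO44kb60

Longitude extended square 7; −1 → 6.
The latitude characters are unchanged.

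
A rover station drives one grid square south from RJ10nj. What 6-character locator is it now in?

Latitude subsquare j = 9; −1 → 8 = i.
The longitude characters are unchanged.

RJ10ni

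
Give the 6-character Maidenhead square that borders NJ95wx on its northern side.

NJ96wa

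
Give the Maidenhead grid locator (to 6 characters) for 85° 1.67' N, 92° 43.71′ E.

NR65ia

Shift to the Maidenhead origin (180°W, 90°S): lon 272.7285, lat 175.0278.
Field (20°×10°, letters A–R): lon ⌊272.7285/20⌋ = 13 → N; lat ⌊175.0278/10⌋ = 17 → R.
Square (2°×1°, digits 0–9): lon ⌊12.7285/2⌋ = 6; lat ⌊5.0278/1⌋ = 5.
Subsquare (5′×2.5′, letters a–x): lon ⌊0.7285/0.0833333⌋ = 8 → i; lat ⌊0.0278/0.0416667⌋ = 0 → a.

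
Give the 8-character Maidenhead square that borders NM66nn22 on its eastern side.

NM66nn32

Longitude extended square 2; +1 → 3.
The latitude characters are unchanged.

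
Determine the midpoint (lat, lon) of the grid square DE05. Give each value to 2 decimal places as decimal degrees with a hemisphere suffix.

Field D=3, E=4: +3·20° lon, +4·10° lat → SW at lon -120°, lat -50°.
Square 0, 5: +0·2° lon, +5·1° lat → SW at lon -120°, lat -45°.
Cell spans 2° lon × 1° lat. Centre is SW corner plus half of each.
latitude 44.50° S, longitude 119.00° W.

44.50° S, 119.00° W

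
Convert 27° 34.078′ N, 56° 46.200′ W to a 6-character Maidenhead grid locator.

Add 180° to longitude and 90° to latitude: 123.2300, 117.5680.
Field: lon ⌊123.2300/20⌋ = 6 → G; lat ⌊117.5680/10⌋ = 11 → L.
Square: lon ⌊3.2300/2⌋ = 1; lat ⌊7.5680/1⌋ = 7.
Subsquare: lon ⌊1.2300/0.0833333⌋ = 14 → o; lat ⌊0.5680/0.0416667⌋ = 13 → n.

GL17on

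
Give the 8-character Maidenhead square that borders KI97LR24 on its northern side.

KI97lr25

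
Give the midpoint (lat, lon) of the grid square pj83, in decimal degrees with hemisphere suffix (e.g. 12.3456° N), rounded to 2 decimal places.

Field P=15, J=9: +15·20° lon, +9·10° lat → SW at lon 120°, lat 0°.
Square 8, 3: +8·2° lon, +3·1° lat → SW at lon 136°, lat 3°.
Cell spans 2° lon × 1° lat. Centre is SW corner plus half of each.
latitude 3.50° N, longitude 137.00° E.

3.50° N, 137.00° E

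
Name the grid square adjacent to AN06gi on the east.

Longitude subsquare g = 6; +1 → 7 = h.
The latitude characters are unchanged.

AN06hi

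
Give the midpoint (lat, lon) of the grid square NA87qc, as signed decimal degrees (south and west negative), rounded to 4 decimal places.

-82.8958, 97.3750

Field N=13, A=0: +13·20° lon, +0·10° lat → SW at lon 80°, lat -90°.
Square 8, 7: +8·2° lon, +7·1° lat → SW at lon 96°, lat -83°.
Subsquare q=16, c=2: +16·0.0833333° lon, +2·0.0416667° lat → SW at lon 97.3333°, lat -82.9167°.
Cell spans 0.0833333° lon × 0.0416667° lat. Centre is SW corner plus half of each.
latitude -82.8958, longitude 97.3750.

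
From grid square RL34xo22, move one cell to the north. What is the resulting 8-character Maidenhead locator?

RL34xo23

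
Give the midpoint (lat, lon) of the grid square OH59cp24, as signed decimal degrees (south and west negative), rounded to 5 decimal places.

-10.35625, 110.18750

Field O=14, H=7: +14·20° lon, +7·10° lat → SW at lon 100°, lat -20°.
Square 5, 9: +5·2° lon, +9·1° lat → SW at lon 110°, lat -11°.
Subsquare c=2, p=15: +2·0.0833333° lon, +15·0.0416667° lat → SW at lon 110.167°, lat -10.375°.
Extended square 2, 4: +2·0.00833333° lon, +4·0.00416667° lat → SW at lon 110.183°, lat -10.3583°.
Cell spans 0.00833333° lon × 0.00416667° lat. Centre is SW corner plus half of each.
latitude -10.35625, longitude 110.18750.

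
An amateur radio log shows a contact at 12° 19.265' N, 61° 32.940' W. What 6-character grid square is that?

Offset from 180°W / 90°S: lon 118.4510°, lat 102.3211°.
Field: 118.4510/20 → 5 → F, 102.3211/10 → 10 → K; chars FK.
Square: 18.4510/2 → 9, 2.3211/1 → 2; chars 92.
Subsquare: 0.4510/0.0833333 → 5 → f, 0.3211/0.0416667 → 7 → h; chars fh.

FK92fh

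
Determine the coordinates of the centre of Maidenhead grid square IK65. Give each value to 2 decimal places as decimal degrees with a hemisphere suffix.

Field I=8, K=10: +8·20° lon, +10·10° lat → SW at lon -20°, lat 10°.
Square 6, 5: +6·2° lon, +5·1° lat → SW at lon -8°, lat 15°.
Cell spans 2° lon × 1° lat. Centre is SW corner plus half of each.
latitude 15.50° N, longitude 7.00° W.

15.50° N, 7.00° W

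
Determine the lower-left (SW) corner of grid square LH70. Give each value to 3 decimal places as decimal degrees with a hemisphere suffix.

Field L=11, H=7: +11·20° lon, +7·10° lat → SW at lon 40°, lat -20°.
Square 7, 0: +7·2° lon, +0·1° lat → SW at lon 54°, lat -20°.
latitude 20.000° S, longitude 54.000° E.

20.000° S, 54.000° E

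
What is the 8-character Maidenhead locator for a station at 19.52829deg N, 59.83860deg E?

Add 180° to longitude and 90° to latitude: 239.83860, 109.52829.
Field: 239.83860/20 → 11 → L, 109.52829/10 → 10 → K; chars LK.
Square: 19.83860/2 → 9, 9.52829/1 → 9; chars 99.
Subsquare: 1.83860/0.0833333 → 22 → w, 0.52829/0.0416667 → 12 → m; chars wm.
Extended square: 0.00527/0.00833333 → 0, 0.02829/0.00416667 → 6; chars 06.

LK99wm06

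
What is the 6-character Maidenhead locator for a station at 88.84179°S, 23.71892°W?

Add 180° to longitude and 90° to latitude: 156.2811, 1.1582.
Field: lon ⌊156.2811/20⌋ = 7 → H; lat ⌊1.1582/10⌋ = 0 → A.
Square: lon ⌊16.2811/2⌋ = 8; lat ⌊1.1582/1⌋ = 1.
Subsquare: lon ⌊0.2811/0.0833333⌋ = 3 → d; lat ⌊0.1582/0.0416667⌋ = 3 → d.

HA81dd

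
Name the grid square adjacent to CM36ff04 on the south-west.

Longitude extended square 0; −1 → -1, wraps to 9, carry into subsquare.
Longitude subsquare f = 5; −1 → 4 = e.
Latitude extended square 4; −1 → 3.

CM36ef93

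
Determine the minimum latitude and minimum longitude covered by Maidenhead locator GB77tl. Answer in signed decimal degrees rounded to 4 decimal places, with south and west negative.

-72.5417, -44.4167

Field G=6, B=1: +6·20° lon, +1·10° lat → SW at lon -60°, lat -80°.
Square 7, 7: +7·2° lon, +7·1° lat → SW at lon -46°, lat -73°.
Subsquare t=19, l=11: +19·0.0833333° lon, +11·0.0416667° lat → SW at lon -44.4167°, lat -72.5417°.
latitude -72.5417, longitude -44.4167.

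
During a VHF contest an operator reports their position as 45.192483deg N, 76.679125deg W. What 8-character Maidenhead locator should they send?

FN15pe86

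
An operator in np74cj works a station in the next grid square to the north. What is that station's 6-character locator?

Latitude subsquare j = 9; +1 → 10 = k.
The longitude characters are unchanged.

NP74ck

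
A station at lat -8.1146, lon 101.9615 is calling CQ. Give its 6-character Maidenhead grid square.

OI01xv

Shift to the Maidenhead origin (180°W, 90°S): lon 281.9615, lat 81.8854.
Field: lon ⌊281.9615/20⌋ = 14 → O; lat ⌊81.8854/10⌋ = 8 → I.
Square: lon ⌊1.9615/2⌋ = 0; lat ⌊1.8854/1⌋ = 1.
Subsquare: lon ⌊1.9615/0.0833333⌋ = 23 → x; lat ⌊0.8854/0.0416667⌋ = 21 → v.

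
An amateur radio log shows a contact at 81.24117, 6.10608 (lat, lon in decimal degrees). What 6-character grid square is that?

JR31bf

Shift to the Maidenhead origin (180°W, 90°S): lon 186.1061, lat 171.2412.
Field: lon ⌊186.1061/20⌋ = 9 → J; lat ⌊171.2412/10⌋ = 17 → R.
Square: lon ⌊6.1061/2⌋ = 3; lat ⌊1.2412/1⌋ = 1.
Subsquare: lon ⌊0.1061/0.0833333⌋ = 1 → b; lat ⌊0.2412/0.0416667⌋ = 5 → f.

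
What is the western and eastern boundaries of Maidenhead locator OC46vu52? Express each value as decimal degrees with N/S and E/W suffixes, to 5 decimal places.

109.79167° E, 109.80000° E

Field O=14, C=2: +14·20° lon, +2·10° lat → SW at lon 100°, lat -70°.
Square 4, 6: +4·2° lon, +6·1° lat → SW at lon 108°, lat -64°.
Subsquare v=21, u=20: +21·0.0833333° lon, +20·0.0416667° lat → SW at lon 109.75°, lat -63.1667°.
Extended square 5, 2: +5·0.00833333° lon, +2·0.00416667° lat → SW at lon 109.792°, lat -63.1583°.
Cell spans 0.00833333° lon × 0.00416667° lat.
west 109.79167° E, east 109.80000° E.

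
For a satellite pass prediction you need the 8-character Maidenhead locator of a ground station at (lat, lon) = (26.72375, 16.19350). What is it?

JL86cr33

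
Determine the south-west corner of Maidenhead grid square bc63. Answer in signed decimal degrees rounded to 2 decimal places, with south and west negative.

-67.00, -148.00

Field B=1, C=2: +1·20° lon, +2·10° lat → SW at lon -160°, lat -70°.
Square 6, 3: +6·2° lon, +3·1° lat → SW at lon -148°, lat -67°.
latitude -67.00, longitude -148.00.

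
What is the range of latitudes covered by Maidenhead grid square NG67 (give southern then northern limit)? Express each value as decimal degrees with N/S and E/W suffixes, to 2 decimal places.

23.00° S, 22.00° S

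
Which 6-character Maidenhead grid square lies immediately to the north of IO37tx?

IO38ta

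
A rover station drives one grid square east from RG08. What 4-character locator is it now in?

Longitude square 0; +1 → 1.
The latitude characters are unchanged.

RG18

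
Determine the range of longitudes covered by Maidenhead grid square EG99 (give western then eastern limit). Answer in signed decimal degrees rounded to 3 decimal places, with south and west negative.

-82.000, -80.000

Field E=4, G=6: +4·20° lon, +6·10° lat → SW at lon -100°, lat -30°.
Square 9, 9: +9·2° lon, +9·1° lat → SW at lon -82°, lat -21°.
Cell spans 2° lon × 1° lat.
west -82.000, east -80.000.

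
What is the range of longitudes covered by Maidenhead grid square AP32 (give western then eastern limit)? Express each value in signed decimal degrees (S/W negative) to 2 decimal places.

-174.00, -172.00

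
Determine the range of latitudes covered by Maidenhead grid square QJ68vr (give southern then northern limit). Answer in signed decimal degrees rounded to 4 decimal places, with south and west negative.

8.7083, 8.7500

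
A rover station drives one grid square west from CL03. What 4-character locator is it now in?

Longitude square 0; −1 → -1, wraps to 9, carry into field.
Longitude field C = 2; −1 → 1 = B.
The latitude characters are unchanged.

BL93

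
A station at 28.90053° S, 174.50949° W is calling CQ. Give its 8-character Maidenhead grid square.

AG21rc83

Add 180° to longitude and 90° to latitude: 5.49051, 61.09947.
Field: 5.49051/20 → 0 → A, 61.09947/10 → 6 → G; chars AG.
Square: 5.49051/2 → 2, 1.09947/1 → 1; chars 21.
Subsquare: 1.49051/0.0833333 → 17 → r, 0.09947/0.0416667 → 2 → c; chars rc.
Extended square: 0.07384/0.00833333 → 8, 0.01614/0.00416667 → 3; chars 83.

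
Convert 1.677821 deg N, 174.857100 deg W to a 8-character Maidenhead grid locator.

AJ21nq72

Offset from 180°W / 90°S: lon 5.14290°, lat 91.67782°.
Field (20°×10°, letters A–R): 5.14290/20 → 0 → A, 91.67782/10 → 9 → J; chars AJ.
Square (2°×1°, digits 0–9): 5.14290/2 → 2, 1.67782/1 → 1; chars 21.
Subsquare (5′×2.5′, letters a–x): 1.14290/0.0833333 → 13 → n, 0.67782/0.0416667 → 16 → q; chars nq.
Extended square (30″×15″, digits 0–9): 0.05957/0.00833333 → 7, 0.01115/0.00416667 → 2; chars 72.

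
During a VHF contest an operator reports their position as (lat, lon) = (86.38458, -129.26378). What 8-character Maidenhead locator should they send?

CR56ij82

Add 180° to longitude and 90° to latitude: 50.73622, 176.38458.
Field: lon ⌊50.73622/20⌋ = 2 → C; lat ⌊176.38458/10⌋ = 17 → R.
Square: lon ⌊10.73622/2⌋ = 5; lat ⌊6.38458/1⌋ = 6.
Subsquare: lon ⌊0.73622/0.0833333⌋ = 8 → i; lat ⌊0.38458/0.0416667⌋ = 9 → j.
Extended square: lon ⌊0.06955/0.00833333⌋ = 8; lat ⌊0.00958/0.00416667⌋ = 2.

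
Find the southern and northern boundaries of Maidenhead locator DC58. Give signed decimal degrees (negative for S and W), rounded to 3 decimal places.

Field D=3, C=2: +3·20° lon, +2·10° lat → SW at lon -120°, lat -70°.
Square 5, 8: +5·2° lon, +8·1° lat → SW at lon -110°, lat -62°.
Cell spans 2° lon × 1° lat.
south -62.000, north -61.000.

-62.000, -61.000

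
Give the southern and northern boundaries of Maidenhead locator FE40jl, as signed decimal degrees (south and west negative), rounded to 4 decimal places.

Field F=5, E=4: +5·20° lon, +4·10° lat → SW at lon -80°, lat -50°.
Square 4, 0: +4·2° lon, +0·1° lat → SW at lon -72°, lat -50°.
Subsquare j=9, l=11: +9·0.0833333° lon, +11·0.0416667° lat → SW at lon -71.25°, lat -49.5417°.
Cell spans 0.0833333° lon × 0.0416667° lat.
south -49.5417, north -49.5000.

-49.5417, -49.5000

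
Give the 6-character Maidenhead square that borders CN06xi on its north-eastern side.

CN16aj

Longitude subsquare x = 23; +1 → 24, wraps to 0 = a, carry into square.
Longitude square 0; +1 → 1.
Latitude subsquare i = 8; +1 → 9 = j.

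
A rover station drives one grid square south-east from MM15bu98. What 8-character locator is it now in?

MM15cu07

Longitude extended square 9; +1 → 10, wraps to 0, carry into subsquare.
Longitude subsquare b = 1; +1 → 2 = c.
Latitude extended square 8; −1 → 7.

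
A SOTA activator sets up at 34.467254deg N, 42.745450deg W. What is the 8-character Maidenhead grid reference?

Shift to the Maidenhead origin (180°W, 90°S): lon 137.25455, lat 124.46725.
Field (20°×10°, letters A–R): lon ⌊137.25455/20⌋ = 6 → G; lat ⌊124.46725/10⌋ = 12 → M.
Square (2°×1°, digits 0–9): lon ⌊17.25455/2⌋ = 8; lat ⌊4.46725/1⌋ = 4.
Subsquare (5′×2.5′, letters a–x): lon ⌊1.25455/0.0833333⌋ = 15 → p; lat ⌊0.46725/0.0416667⌋ = 11 → l.
Extended square (30″×15″, digits 0–9): lon ⌊0.00455/0.00833333⌋ = 0; lat ⌊0.00892/0.00416667⌋ = 2.

GM84pl02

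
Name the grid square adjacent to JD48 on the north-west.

Longitude square 4; −1 → 3.
Latitude square 8; +1 → 9.

JD39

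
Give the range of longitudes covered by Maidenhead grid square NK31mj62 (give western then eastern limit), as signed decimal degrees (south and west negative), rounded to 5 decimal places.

87.05000, 87.05833

Field N=13, K=10: +13·20° lon, +10·10° lat → SW at lon 80°, lat 10°.
Square 3, 1: +3·2° lon, +1·1° lat → SW at lon 86°, lat 11°.
Subsquare m=12, j=9: +12·0.0833333° lon, +9·0.0416667° lat → SW at lon 87°, lat 11.375°.
Extended square 6, 2: +6·0.00833333° lon, +2·0.00416667° lat → SW at lon 87.05°, lat 11.3833°.
Cell spans 0.00833333° lon × 0.00416667° lat.
west 87.05000, east 87.05833.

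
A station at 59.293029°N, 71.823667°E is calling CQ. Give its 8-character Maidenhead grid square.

MO59vh80

Shift to the Maidenhead origin (180°W, 90°S): lon 251.82367, lat 149.29303.
Field: lon ⌊251.82367/20⌋ = 12 → M; lat ⌊149.29303/10⌋ = 14 → O.
Square: lon ⌊11.82367/2⌋ = 5; lat ⌊9.29303/1⌋ = 9.
Subsquare: lon ⌊1.82367/0.0833333⌋ = 21 → v; lat ⌊0.29303/0.0416667⌋ = 7 → h.
Extended square: lon ⌊0.07367/0.00833333⌋ = 8; lat ⌊0.00136/0.00416667⌋ = 0.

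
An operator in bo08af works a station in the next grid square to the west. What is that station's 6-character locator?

Longitude subsquare a = 0; −1 → -1, wraps to 23 = x, carry into square.
Longitude square 0; −1 → -1, wraps to 9, carry into field.
Longitude field B = 1; −1 → 0 = A.
The latitude characters are unchanged.

AO98xf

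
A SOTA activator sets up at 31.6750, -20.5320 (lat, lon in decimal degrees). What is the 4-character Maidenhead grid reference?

HM91

Add 180° to longitude and 90° to latitude: 159.47, 121.67.
Field (20°×10°, letters A–R): 159.47/20 → 7 → H, 121.67/10 → 12 → M; chars HM.
Square (2°×1°, digits 0–9): 19.47/2 → 9, 1.67/1 → 1; chars 91.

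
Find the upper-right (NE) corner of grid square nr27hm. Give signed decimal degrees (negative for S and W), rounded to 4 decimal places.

Field N=13, R=17: +13·20° lon, +17·10° lat → SW at lon 80°, lat 80°.
Square 2, 7: +2·2° lon, +7·1° lat → SW at lon 84°, lat 87°.
Subsquare h=7, m=12: +7·0.0833333° lon, +12·0.0416667° lat → SW at lon 84.5833°, lat 87.5°.
Cell spans 0.0833333° lon × 0.0416667° lat. NE corner is SW corner plus one full cell.
latitude 87.5417, longitude 84.6667.

87.5417, 84.6667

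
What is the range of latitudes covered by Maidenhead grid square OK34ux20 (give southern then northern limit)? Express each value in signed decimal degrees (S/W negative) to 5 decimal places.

Field O=14, K=10: +14·20° lon, +10·10° lat → SW at lon 100°, lat 10°.
Square 3, 4: +3·2° lon, +4·1° lat → SW at lon 106°, lat 14°.
Subsquare u=20, x=23: +20·0.0833333° lon, +23·0.0416667° lat → SW at lon 107.667°, lat 14.9583°.
Extended square 2, 0: +2·0.00833333° lon, +0·0.00416667° lat → SW at lon 107.683°, lat 14.9583°.
Cell spans 0.00833333° lon × 0.00416667° lat.
south 14.95833, north 14.96250.

14.95833, 14.96250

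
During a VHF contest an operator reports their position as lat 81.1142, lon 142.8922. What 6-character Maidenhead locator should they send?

QR11kc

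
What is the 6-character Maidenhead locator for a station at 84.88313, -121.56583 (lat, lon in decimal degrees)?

CR94fv

Add 180° to longitude and 90° to latitude: 58.4342, 174.8831.
Field: lon ⌊58.4342/20⌋ = 2 → C; lat ⌊174.8831/10⌋ = 17 → R.
Square: lon ⌊18.4342/2⌋ = 9; lat ⌊4.8831/1⌋ = 4.
Subsquare: lon ⌊0.4342/0.0833333⌋ = 5 → f; lat ⌊0.8831/0.0416667⌋ = 21 → v.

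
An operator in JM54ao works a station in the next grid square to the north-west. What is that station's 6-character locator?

JM44xp

Longitude subsquare a = 0; −1 → -1, wraps to 23 = x, carry into square.
Longitude square 5; −1 → 4.
Latitude subsquare o = 14; +1 → 15 = p.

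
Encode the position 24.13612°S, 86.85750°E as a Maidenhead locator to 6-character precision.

Offset from 180°W / 90°S: lon 266.8575°, lat 65.8639°.
Field: 266.8575/20 → 13 → N, 65.8639/10 → 6 → G; chars NG.
Square: 6.8575/2 → 3, 5.8639/1 → 5; chars 35.
Subsquare: 0.8575/0.0833333 → 10 → k, 0.8639/0.0416667 → 20 → u; chars ku.

NG35ku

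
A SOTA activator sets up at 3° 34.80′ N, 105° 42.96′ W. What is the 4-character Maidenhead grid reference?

Offset from 180°W / 90°S: lon 74.28°, lat 93.58°.
Field: lon ⌊74.28/20⌋ = 3 → D; lat ⌊93.58/10⌋ = 9 → J.
Square: lon ⌊14.28/2⌋ = 7; lat ⌊3.58/1⌋ = 3.

DJ73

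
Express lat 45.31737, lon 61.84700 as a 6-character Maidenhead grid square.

MN05wh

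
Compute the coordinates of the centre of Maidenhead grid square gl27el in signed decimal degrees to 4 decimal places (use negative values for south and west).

27.4792, -55.6250

Field G=6, L=11: +6·20° lon, +11·10° lat → SW at lon -60°, lat 20°.
Square 2, 7: +2·2° lon, +7·1° lat → SW at lon -56°, lat 27°.
Subsquare e=4, l=11: +4·0.0833333° lon, +11·0.0416667° lat → SW at lon -55.6667°, lat 27.4583°.
Cell spans 0.0833333° lon × 0.0416667° lat. Centre is SW corner plus half of each.
latitude 27.4792, longitude -55.6250.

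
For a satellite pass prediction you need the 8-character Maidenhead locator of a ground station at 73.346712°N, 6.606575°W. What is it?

IQ63qi73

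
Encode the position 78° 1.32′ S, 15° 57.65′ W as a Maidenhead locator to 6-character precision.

Shift to the Maidenhead origin (180°W, 90°S): lon 164.0392, lat 11.9780.
Field: lon ⌊164.0392/20⌋ = 8 → I; lat ⌊11.9780/10⌋ = 1 → B.
Square: lon ⌊4.0392/2⌋ = 2; lat ⌊1.9780/1⌋ = 1.
Subsquare: lon ⌊0.0392/0.0833333⌋ = 0 → a; lat ⌊0.9780/0.0416667⌋ = 23 → x.

IB21ax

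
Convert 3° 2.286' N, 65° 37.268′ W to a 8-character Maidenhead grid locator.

FJ73ea59

Add 180° to longitude and 90° to latitude: 114.37887, 93.03810.
Field: lon ⌊114.37887/20⌋ = 5 → F; lat ⌊93.03810/10⌋ = 9 → J.
Square: lon ⌊14.37887/2⌋ = 7; lat ⌊3.03810/1⌋ = 3.
Subsquare: lon ⌊0.37887/0.0833333⌋ = 4 → e; lat ⌊0.03810/0.0416667⌋ = 0 → a.
Extended square: lon ⌊0.04553/0.00833333⌋ = 5; lat ⌊0.03810/0.00416667⌋ = 9.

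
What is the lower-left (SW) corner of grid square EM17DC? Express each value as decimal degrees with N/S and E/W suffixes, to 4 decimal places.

37.0833° N, 97.7500° W

Field E=4, M=12: +4·20° lon, +12·10° lat → SW at lon -100°, lat 30°.
Square 1, 7: +1·2° lon, +7·1° lat → SW at lon -98°, lat 37°.
Subsquare d=3, c=2: +3·0.0833333° lon, +2·0.0416667° lat → SW at lon -97.75°, lat 37.0833°.
latitude 37.0833° N, longitude 97.7500° W.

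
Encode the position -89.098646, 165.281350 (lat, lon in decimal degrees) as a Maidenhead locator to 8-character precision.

RA20pv36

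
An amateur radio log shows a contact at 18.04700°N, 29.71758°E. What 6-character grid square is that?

KK48ub

Offset from 180°W / 90°S: lon 209.7176°, lat 108.0470°.
Field: 209.7176/20 → 10 → K, 108.0470/10 → 10 → K; chars KK.
Square: 9.7176/2 → 4, 8.0470/1 → 8; chars 48.
Subsquare: 1.7176/0.0833333 → 20 → u, 0.0470/0.0416667 → 1 → b; chars ub.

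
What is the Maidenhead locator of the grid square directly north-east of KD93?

Longitude square 9; +1 → 10, wraps to 0, carry into field.
Longitude field K = 10; +1 → 11 = L.
Latitude square 3; +1 → 4.

LD04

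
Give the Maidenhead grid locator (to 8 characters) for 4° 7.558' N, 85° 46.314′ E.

NJ24vd20

Add 180° to longitude and 90° to latitude: 265.77190, 94.12597.
Field: 265.77190/20 → 13 → N, 94.12597/10 → 9 → J; chars NJ.
Square: 5.77190/2 → 2, 4.12597/1 → 4; chars 24.
Subsquare: 1.77190/0.0833333 → 21 → v, 0.12597/0.0416667 → 3 → d; chars vd.
Extended square: 0.02190/0.00833333 → 2, 0.00097/0.00416667 → 0; chars 20.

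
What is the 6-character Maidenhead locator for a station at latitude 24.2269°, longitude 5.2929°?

Offset from 180°W / 90°S: lon 185.2929°, lat 114.2269°.
Field: lon ⌊185.2929/20⌋ = 9 → J; lat ⌊114.2269/10⌋ = 11 → L.
Square: lon ⌊5.2929/2⌋ = 2; lat ⌊4.2269/1⌋ = 4.
Subsquare: lon ⌊1.2929/0.0833333⌋ = 15 → p; lat ⌊0.2269/0.0416667⌋ = 5 → f.

JL24pf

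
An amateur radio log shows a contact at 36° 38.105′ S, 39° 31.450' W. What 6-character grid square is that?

HF03fi

Add 180° to longitude and 90° to latitude: 140.4758, 53.3649.
Field: lon ⌊140.4758/20⌋ = 7 → H; lat ⌊53.3649/10⌋ = 5 → F.
Square: lon ⌊0.4758/2⌋ = 0; lat ⌊3.3649/1⌋ = 3.
Subsquare: lon ⌊0.4758/0.0833333⌋ = 5 → f; lat ⌊0.3649/0.0416667⌋ = 8 → i.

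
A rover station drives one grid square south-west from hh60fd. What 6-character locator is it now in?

HH60ec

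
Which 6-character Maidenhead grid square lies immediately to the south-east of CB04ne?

CB04od

Longitude subsquare n = 13; +1 → 14 = o.
Latitude subsquare e = 4; −1 → 3 = d.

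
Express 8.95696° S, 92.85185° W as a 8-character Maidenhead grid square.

Shift to the Maidenhead origin (180°W, 90°S): lon 87.14815, lat 81.04304.
Field: 87.14815/20 → 4 → E, 81.04304/10 → 8 → I; chars EI.
Square: 7.14815/2 → 3, 1.04304/1 → 1; chars 31.
Subsquare: 1.14815/0.0833333 → 13 → n, 0.04304/0.0416667 → 1 → b; chars nb.
Extended square: 0.06482/0.00833333 → 7, 0.00137/0.00416667 → 0; chars 70.

EI31nb70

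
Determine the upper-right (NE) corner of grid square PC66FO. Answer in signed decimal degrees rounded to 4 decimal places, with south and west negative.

Field P=15, C=2: +15·20° lon, +2·10° lat → SW at lon 120°, lat -70°.
Square 6, 6: +6·2° lon, +6·1° lat → SW at lon 132°, lat -64°.
Subsquare f=5, o=14: +5·0.0833333° lon, +14·0.0416667° lat → SW at lon 132.417°, lat -63.4167°.
Cell spans 0.0833333° lon × 0.0416667° lat. NE corner is SW corner plus one full cell.
latitude -63.3750, longitude 132.5000.

-63.3750, 132.5000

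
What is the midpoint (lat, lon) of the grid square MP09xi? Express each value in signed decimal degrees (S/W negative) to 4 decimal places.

Field M=12, P=15: +12·20° lon, +15·10° lat → SW at lon 60°, lat 60°.
Square 0, 9: +0·2° lon, +9·1° lat → SW at lon 60°, lat 69°.
Subsquare x=23, i=8: +23·0.0833333° lon, +8·0.0416667° lat → SW at lon 61.9167°, lat 69.3333°.
Cell spans 0.0833333° lon × 0.0416667° lat. Centre is SW corner plus half of each.
latitude 69.3542, longitude 61.9583.

69.3542, 61.9583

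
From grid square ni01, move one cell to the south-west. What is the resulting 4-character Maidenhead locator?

MI90

Longitude square 0; −1 → -1, wraps to 9, carry into field.
Longitude field N = 13; −1 → 12 = M.
Latitude square 1; −1 → 0.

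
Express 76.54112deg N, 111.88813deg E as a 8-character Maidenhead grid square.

OQ56wm69

Shift to the Maidenhead origin (180°W, 90°S): lon 291.88813, lat 166.54112.
Field: 291.88813/20 → 14 → O, 166.54112/10 → 16 → Q; chars OQ.
Square: 11.88813/2 → 5, 6.54112/1 → 6; chars 56.
Subsquare: 1.88813/0.0833333 → 22 → w, 0.54112/0.0416667 → 12 → m; chars wm.
Extended square: 0.05480/0.00833333 → 6, 0.04112/0.00416667 → 9; chars 69.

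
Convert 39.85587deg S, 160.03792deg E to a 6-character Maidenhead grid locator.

Add 180° to longitude and 90° to latitude: 340.0379, 50.1441.
Field (20°×10°, letters A–R): 340.0379/20 → 17 → R, 50.1441/10 → 5 → F; chars RF.
Square (2°×1°, digits 0–9): 0.0379/2 → 0, 0.1441/1 → 0; chars 00.
Subsquare (5′×2.5′, letters a–x): 0.0379/0.0833333 → 0 → a, 0.1441/0.0416667 → 3 → d; chars ad.

RF00ad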